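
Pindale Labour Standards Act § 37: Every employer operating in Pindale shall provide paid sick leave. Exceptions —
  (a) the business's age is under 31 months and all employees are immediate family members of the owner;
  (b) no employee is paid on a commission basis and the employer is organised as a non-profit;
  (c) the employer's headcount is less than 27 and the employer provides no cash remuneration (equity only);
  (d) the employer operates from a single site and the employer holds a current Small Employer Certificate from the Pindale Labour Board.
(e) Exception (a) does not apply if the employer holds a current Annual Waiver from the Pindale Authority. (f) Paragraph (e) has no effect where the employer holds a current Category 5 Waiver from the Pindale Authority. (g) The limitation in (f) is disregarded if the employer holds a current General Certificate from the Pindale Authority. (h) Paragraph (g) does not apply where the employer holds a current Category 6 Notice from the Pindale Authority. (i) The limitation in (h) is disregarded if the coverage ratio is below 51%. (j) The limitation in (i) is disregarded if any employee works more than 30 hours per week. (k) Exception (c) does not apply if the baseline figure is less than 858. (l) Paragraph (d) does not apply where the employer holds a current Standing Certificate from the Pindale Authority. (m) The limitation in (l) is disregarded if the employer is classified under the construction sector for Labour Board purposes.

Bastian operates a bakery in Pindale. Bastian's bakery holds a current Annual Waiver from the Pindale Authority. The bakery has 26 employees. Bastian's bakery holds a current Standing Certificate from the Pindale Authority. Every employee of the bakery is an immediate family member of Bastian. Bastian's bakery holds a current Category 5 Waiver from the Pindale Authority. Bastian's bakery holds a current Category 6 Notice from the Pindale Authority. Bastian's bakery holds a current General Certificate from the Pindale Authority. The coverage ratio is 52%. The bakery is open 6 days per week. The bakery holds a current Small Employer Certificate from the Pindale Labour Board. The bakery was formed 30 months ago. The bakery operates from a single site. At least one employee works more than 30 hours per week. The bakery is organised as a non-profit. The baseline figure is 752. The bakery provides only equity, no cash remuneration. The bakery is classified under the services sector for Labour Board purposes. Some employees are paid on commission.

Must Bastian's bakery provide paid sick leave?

All of (a)'s requirements are met (the business's age is 30 months, under the 31 months limit; every employee is an immediate family member). As to paragraphs (e)–(j): (e) operates (a current Annual Waiver is held), but is set aside by (f): (f) operates against (e): a current Category 5 Waiver is held. (g) would limit (f) — a current General Certificate is held — but (h) sets (g) aside: (h) is engaged — a current Category 6 Notice is held. (i) is inapplicable (the coverage ratio is 52%, not below 51%), so (h) stands. So (a) applies.
Exception (b) requires that no employee is paid on a commission basis; but some employees are paid on commission, so (b) is unavailable.
Exception (c): the employer's headcount is 26, less than the 27 limit; remuneration is equity-only — every condition holds. However, paragraph (k) must be considered: (k) operates against (c): the baseline figure is 752, less than the 858 limit. Exception (c) does not apply.
Exception (d)'s conditions are all satisfied: the employer operates from a single site; a current Small Employer Certificate is held. But applying paragraphs (l)–(m): (l) is triggered — a current Standing Certificate is held. (m), which would lift (l), is not triggered — the bakery is classified under the services sector. Exception (d) does not apply.

No — exception (a) applies; Bastian's bakery is not required to provide paid sick leave.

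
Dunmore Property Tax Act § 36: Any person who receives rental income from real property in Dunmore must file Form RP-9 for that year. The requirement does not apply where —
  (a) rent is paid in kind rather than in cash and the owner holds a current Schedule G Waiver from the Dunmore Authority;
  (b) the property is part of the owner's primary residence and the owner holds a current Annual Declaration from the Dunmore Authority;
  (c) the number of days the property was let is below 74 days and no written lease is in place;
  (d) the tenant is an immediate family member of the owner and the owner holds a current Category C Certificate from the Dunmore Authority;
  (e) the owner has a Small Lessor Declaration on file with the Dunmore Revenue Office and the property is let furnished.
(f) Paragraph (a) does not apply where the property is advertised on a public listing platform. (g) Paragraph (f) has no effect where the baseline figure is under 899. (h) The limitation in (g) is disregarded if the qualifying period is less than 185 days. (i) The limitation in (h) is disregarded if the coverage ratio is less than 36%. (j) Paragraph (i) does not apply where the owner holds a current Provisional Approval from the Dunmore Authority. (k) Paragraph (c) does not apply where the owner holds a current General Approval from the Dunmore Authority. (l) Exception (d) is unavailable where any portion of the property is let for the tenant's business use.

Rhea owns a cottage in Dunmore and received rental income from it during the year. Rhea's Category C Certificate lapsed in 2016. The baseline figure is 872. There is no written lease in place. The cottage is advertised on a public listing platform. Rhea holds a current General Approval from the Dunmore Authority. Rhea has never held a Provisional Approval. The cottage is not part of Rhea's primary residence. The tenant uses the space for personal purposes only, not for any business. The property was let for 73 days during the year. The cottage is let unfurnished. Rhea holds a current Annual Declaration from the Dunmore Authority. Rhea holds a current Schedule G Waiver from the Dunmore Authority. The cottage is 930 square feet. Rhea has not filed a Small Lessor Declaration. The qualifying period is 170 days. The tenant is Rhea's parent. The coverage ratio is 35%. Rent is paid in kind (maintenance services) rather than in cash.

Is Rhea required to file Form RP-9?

Exception (a): rent is paid in kind; a current Schedule G Waiver is held — every condition holds. Considering the limiting provisions: (f) would limit (a) — the property is publicly advertised — but (g) sets (f) aside: (g) applies — the baseline figure is 872, under the 899 limit. (h) would limit (g) — the qualifying period is 170 days, less than the 185 days limit — but (i) sets (h) aside: (i) applies — the coverage ratio is 35%, less than the 36% limit. (j) is inapplicable (the Provisional Approval is not current), so (i) stands. So (a) applies.
Exception (b) does not apply: the cottage is not part of the primary residence.
All of (c)'s requirements are met (the number of days the property was let is 73 days, below the 74 days limit; there is no written lease). Turning to paragraph (k): (k) operates — a current General Approval is held. (c) is therefore removed.
Exception (d) fails — no current Category C Certificate is held.
Exception (e) fails — no Small Lessor Declaration is on file.

No — exception (a) applies; Rhea is not required to file Form RP-9.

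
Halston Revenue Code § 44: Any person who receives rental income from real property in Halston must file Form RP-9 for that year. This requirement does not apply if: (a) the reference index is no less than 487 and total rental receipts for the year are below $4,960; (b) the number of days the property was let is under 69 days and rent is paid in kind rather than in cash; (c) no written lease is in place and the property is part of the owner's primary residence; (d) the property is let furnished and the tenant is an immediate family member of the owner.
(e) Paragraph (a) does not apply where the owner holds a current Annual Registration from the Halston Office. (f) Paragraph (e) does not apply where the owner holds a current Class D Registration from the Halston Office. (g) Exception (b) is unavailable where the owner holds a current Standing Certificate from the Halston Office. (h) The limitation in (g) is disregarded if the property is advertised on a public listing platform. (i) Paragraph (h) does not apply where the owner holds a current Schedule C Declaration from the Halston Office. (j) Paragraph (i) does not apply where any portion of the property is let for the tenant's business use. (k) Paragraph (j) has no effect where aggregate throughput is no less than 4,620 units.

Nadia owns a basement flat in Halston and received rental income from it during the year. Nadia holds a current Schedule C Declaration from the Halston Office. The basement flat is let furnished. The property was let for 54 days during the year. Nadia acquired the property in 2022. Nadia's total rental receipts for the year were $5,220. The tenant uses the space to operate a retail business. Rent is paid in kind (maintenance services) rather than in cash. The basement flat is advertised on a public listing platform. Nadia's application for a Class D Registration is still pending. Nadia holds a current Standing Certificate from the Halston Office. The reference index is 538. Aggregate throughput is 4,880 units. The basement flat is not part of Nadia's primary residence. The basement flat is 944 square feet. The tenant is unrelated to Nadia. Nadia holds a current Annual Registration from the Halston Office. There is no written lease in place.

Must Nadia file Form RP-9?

Exception (a) fails — total rental receipts for the year are $5,220, not below $4,960.
Exception (b) is satisfied on its face — the number of days the property was let is 54 days, under the 69 days limit; rent is paid in kind. But: (g) operates against (b): a current Standing Certificate is held. (h) is engaged (the property is publicly advertised), but is overridden by (i): (i) is engaged — a current Schedule C Declaration is held. (j) would limit (i) — the space is let for business use — but (k) sets (j) aside: (k) operates against (j): aggregate throughput is 4,880 units, meeting the 4,620 units threshold. So (b) is unavailable.
Exception (c) requires that the property is part of the owner's primary residence; but the basement flat is not part of the primary residence, so (c) is unavailable.
Exception (d) requires that the tenant is an immediate family member of the owner; but the tenant is unrelated to the owner, so (d) is unavailable.
Every exception is unavailable, so the rule governs.

Yes — Nadia must file Form RP-9.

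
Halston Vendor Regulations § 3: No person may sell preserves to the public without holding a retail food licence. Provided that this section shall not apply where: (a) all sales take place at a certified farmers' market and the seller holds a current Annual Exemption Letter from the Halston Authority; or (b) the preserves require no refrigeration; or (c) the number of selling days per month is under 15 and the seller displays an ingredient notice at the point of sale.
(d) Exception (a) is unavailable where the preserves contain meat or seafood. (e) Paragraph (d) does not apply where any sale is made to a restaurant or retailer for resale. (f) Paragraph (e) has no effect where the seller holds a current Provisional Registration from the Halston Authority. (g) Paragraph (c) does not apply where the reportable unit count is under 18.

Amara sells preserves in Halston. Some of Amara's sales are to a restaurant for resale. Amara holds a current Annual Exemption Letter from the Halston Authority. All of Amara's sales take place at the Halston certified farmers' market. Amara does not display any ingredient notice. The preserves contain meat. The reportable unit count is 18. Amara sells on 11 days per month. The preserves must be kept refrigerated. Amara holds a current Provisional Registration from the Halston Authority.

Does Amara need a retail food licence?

Yes — Amara must hold a retail food licence.

All of (a)'s requirements are met (all sales are at a certified farmers' market; a current Annual Exemption Letter is held). But applying paragraphs (d)–(f): (d) applies — the preserves contain meat. (e) would limit (d) — some sales are to a restaurant for resale — but (f) sets (e) aside: (f) is engaged — a current Provisional Registration is held. (a) is therefore removed.
Exception (b) requires that the preserves require no refrigeration; but the preserves require refrigeration, so (b) is unavailable.
Exception (c) fails — no ingredient notice is displayed.
None of the exceptions is available; § 3 applies in full.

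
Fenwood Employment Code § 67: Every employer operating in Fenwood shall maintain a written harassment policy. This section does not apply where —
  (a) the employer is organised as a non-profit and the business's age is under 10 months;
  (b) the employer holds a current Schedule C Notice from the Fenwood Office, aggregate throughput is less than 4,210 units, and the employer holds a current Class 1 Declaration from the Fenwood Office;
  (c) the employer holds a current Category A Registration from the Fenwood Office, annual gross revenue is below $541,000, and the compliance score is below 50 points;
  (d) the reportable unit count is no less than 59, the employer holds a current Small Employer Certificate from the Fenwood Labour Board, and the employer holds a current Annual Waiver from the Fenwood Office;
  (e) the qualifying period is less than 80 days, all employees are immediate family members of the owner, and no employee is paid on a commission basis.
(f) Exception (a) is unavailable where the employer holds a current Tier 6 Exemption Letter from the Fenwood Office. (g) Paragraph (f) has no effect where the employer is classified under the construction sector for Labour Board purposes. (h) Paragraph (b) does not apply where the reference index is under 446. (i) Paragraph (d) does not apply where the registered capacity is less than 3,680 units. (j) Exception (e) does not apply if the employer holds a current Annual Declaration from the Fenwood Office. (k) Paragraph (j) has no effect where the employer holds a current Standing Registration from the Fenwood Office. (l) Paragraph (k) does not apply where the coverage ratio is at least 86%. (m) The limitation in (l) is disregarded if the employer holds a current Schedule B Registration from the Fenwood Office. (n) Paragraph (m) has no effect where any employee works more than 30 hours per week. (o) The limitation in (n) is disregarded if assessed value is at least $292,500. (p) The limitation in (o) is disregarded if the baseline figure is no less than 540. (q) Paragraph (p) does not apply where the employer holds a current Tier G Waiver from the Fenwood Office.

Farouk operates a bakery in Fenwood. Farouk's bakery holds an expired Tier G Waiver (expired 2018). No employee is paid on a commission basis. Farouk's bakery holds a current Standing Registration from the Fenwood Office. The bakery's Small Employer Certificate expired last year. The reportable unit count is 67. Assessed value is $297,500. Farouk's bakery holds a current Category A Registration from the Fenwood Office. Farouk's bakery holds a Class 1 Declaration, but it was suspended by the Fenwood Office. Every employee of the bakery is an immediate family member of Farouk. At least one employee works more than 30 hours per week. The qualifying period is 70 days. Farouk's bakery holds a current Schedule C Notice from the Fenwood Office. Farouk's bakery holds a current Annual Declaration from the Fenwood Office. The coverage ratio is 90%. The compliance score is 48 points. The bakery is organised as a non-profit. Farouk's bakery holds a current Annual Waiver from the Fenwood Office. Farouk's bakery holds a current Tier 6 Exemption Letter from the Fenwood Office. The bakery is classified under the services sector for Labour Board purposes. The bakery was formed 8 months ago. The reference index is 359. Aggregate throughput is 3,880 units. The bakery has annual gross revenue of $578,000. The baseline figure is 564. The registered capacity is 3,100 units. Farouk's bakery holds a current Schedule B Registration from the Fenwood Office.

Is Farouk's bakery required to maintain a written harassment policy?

Exception (a): the employer is a non-profit; the business's age is 8 months, under the 10 months limit — every condition holds. But applying paragraphs (f)–(g): (f) operates against (a): a current Tier 6 Exemption Letter is held. (g), which would lift (f), does not operate here — the bakery is classified under the services sector. (a) is therefore removed.
Exception (b) fails — there is no Class 1 Declaration in force.
Exception (c) fails — annual gross revenue is $578,000, not below $541,000.
Exception (d) requires that the employer holds a current Small Employer Certificate from the Fenwood Labour Board; but the Small Employer Certificate has expired, so (d) is unavailable.
Exception (e): the qualifying period is 70 days, less than the 80 days limit; every employee is an immediate family member; no employee is paid on commission — every condition holds. Turning to paragraphs (j)–(q): (j) applies — a current Annual Declaration is held. (k) would limit (j) — a current Standing Registration is held — but (l) sets (k) aside: (l) operates against (k): the coverage ratio is 90%, meeting the 86% threshold. (m) would limit (l) — a current Schedule B Registration is held — but (n) sets (m) aside: (n) operates against (m): at least one employee exceeds 30 hours/week. (o) operates (assessed value is $297,500, meeting the $292,500 threshold), but yields to (p): (p) operates against (o): the baseline figure is 564, meeting the 540 threshold. (q), which would lift (p), does not operate here — there is no Tier G Waiver in force. Exception (e) does not apply.
No exception is made out. Farouk's bakery falls within the general rule.

Yes — Farouk's bakery must maintain a written harassment policy.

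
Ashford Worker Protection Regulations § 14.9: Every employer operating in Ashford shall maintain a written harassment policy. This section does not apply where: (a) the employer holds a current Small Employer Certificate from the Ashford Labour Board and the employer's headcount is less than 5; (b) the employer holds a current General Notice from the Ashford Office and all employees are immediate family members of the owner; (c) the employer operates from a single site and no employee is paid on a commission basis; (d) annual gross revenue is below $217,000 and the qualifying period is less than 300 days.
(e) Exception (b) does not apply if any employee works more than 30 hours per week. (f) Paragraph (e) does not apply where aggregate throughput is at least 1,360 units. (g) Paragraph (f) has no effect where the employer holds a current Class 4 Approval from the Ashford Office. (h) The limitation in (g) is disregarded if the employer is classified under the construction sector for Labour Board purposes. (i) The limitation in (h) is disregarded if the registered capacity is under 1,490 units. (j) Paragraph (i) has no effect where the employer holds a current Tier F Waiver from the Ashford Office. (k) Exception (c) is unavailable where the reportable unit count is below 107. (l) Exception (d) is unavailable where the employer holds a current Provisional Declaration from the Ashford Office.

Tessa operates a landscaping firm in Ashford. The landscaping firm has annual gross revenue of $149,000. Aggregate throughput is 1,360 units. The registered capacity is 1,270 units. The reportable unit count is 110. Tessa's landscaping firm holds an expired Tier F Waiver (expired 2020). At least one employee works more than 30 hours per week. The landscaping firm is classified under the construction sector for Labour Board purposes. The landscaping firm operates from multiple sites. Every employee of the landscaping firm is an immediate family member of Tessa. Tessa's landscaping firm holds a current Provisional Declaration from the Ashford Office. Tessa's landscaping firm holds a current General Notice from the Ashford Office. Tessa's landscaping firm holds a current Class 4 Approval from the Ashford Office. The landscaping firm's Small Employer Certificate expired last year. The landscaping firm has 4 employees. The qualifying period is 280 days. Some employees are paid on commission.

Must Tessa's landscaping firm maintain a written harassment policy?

Yes — Tessa's landscaping firm must maintain a written harassment policy.

Exception (a) requires that the employer holds a current Small Employer Certificate from the Ashford Labour Board; but the Small Employer Certificate has expired, so (a) is unavailable.
Exception (b) is satisfied on its face — a current General Notice is held; every employee is an immediate family member. However, paragraphs (e)–(j) must be considered: (e) operates — at least one employee exceeds 30 hours/week. (f) operates (aggregate throughput is 1,360 units, meeting the 1,360 units threshold), but is itself disapplied by (g): (g) applies — a current Class 4 Approval is held. (h) applies (the landscaping firm is classified under the construction sector), but is itself disapplied by (i): (i) operates against (h): the registered capacity is 1,270 units, under the 1,490 units limit. (j) does not operate here (there is no Tier F Waiver in force), so (i) stands. Exception (b) does not apply.
Exception (c) fails — the employer operates from multiple sites.
Exception (d): annual gross revenue is $149,000, below the $217,000 limit; the qualifying period is 280 days, less than the 300 days limit — every condition holds. But: (l) applies — a current Provisional Declaration is held. Exception (d) does not apply.
Every exception is unavailable, so the rule governs.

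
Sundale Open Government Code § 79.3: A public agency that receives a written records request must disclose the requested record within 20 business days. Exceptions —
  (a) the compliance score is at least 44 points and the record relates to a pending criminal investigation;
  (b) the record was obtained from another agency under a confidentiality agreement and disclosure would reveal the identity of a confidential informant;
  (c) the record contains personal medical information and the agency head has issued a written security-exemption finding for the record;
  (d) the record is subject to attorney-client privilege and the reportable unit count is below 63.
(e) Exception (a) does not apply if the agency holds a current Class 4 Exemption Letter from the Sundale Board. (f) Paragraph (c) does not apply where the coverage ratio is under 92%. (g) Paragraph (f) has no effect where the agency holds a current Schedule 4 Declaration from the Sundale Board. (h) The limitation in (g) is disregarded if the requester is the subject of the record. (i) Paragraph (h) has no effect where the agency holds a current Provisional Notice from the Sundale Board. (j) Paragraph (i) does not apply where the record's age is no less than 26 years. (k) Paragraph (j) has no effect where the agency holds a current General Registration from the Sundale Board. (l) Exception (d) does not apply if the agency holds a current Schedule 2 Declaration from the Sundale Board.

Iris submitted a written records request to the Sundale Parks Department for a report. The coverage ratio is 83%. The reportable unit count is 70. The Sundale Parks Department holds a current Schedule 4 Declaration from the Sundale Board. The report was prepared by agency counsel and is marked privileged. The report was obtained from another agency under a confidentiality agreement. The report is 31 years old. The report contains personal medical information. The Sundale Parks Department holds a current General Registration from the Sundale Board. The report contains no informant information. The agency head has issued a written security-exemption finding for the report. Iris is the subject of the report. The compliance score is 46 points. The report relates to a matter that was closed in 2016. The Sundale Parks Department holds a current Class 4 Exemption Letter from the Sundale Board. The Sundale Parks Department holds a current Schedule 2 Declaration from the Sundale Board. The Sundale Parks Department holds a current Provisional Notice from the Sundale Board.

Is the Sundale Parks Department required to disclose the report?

No — exception (c) applies; the Sundale Parks Department is not required to disclose the report.

Exception (a) does not apply: the report relates to a closed matter.
Exception (b) fails — the report contains no informant information.
Exception (c) is satisfied on its face — the report contains personal medical information; a written security-exemption finding has been issued. As to paragraphs (f)–(k): (f) operates (the coverage ratio is 83%, under the 92% limit), but is displaced by (g): (g) operates against (f): a current Schedule 4 Declaration is held. (h) would limit (g) — Iris is the subject of the report — but (i) sets (h) aside: (i) is engaged — a current Provisional Notice is held. (j) would limit (i) — the record's age is 31 years, meeting the 26 years threshold — but (k) sets (j) aside: (k) is triggered — a current General Registration is held. So (c) applies.
Exception (d) requires that the reportable unit count is below 63; but the reportable unit count is 70, not below 63, so (d) is unavailable.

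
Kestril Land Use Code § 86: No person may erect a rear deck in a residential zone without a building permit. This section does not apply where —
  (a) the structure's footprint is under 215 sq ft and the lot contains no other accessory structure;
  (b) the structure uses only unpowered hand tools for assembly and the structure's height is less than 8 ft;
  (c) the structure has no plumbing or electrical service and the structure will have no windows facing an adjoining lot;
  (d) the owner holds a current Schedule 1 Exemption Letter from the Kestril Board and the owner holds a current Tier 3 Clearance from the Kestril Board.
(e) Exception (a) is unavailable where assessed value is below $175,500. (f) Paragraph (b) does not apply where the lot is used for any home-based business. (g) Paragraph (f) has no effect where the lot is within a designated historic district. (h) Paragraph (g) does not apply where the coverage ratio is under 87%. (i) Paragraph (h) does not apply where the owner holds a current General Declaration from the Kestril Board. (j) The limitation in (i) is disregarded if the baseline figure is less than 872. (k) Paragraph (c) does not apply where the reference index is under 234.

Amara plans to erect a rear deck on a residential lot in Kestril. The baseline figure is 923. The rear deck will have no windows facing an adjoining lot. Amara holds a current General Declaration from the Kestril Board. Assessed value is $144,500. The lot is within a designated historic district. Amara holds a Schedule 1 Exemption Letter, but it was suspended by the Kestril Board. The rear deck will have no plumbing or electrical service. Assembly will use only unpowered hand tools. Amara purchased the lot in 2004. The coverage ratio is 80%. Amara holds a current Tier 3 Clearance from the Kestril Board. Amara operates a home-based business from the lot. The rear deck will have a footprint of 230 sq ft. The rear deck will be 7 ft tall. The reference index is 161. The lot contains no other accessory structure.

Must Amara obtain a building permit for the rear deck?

Exception (a) requires that the structure's footprint is under 215 sq ft; but the structure's footprint is 230 sq ft, not under 215 sq ft, so (a) is unavailable.
Exception (b): assembly uses only hand tools; the structure's height is 7 ft, less than the 8 ft limit — every condition holds. Under paragraphs (f)–(j): (f) would limit (b) — a home-based business operates on the lot — but (g) sets (f) aside: (g) operates against (f): the lot is in a historic district. (h) is engaged (the coverage ratio is 80%, under the 87% limit), but is displaced by (i): (i) operates against (h): a current General Declaration is held. (j), which would lift (i), is not triggered — the baseline figure is 923, not less than 872. (b) remains available.
All of (c)'s requirements are met (there is no plumbing or electrical service; no windows face an adjoining lot). But applying paragraph (k): (k) is engaged — the reference index is 161, under the 234 limit. (c) is therefore removed.
Exception (d) fails — there is no Schedule 1 Exemption Letter in force.

No — exception (b) applies; Amara does not need a building permit.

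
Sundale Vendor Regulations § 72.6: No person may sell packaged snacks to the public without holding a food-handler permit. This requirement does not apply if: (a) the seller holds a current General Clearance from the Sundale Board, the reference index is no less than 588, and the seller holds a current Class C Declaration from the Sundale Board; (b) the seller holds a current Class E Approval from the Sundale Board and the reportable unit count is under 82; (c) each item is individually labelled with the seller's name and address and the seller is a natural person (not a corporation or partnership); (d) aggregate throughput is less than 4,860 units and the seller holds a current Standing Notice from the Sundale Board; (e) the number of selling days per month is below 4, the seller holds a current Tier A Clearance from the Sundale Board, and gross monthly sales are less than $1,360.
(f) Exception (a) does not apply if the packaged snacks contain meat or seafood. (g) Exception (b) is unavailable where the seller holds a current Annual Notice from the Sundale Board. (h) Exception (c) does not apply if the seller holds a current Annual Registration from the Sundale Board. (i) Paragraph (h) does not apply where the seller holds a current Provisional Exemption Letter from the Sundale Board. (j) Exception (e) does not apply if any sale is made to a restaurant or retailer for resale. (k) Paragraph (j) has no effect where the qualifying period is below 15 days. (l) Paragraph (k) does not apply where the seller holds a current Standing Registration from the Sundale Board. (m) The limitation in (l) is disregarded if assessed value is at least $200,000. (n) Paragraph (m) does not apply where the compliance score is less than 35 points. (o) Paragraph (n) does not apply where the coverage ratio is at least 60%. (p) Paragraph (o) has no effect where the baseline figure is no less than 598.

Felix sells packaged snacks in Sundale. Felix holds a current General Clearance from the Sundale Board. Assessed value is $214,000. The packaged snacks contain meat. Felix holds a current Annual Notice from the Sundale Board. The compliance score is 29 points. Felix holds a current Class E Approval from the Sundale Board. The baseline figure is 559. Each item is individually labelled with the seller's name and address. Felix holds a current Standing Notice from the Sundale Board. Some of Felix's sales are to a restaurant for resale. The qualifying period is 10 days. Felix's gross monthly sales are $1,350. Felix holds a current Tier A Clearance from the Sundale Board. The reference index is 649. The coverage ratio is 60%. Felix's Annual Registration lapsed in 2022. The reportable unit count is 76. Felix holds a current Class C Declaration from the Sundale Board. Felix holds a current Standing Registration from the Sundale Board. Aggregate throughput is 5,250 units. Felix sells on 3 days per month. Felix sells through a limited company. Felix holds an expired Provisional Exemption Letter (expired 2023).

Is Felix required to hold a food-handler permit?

Exception (a): a current General Clearance is held; the reference index is 649, meeting the 588 threshold; a current Class C Declaration is held — every condition holds. But: (f) operates against (a): the packaged snacks contain meat. (a) is therefore removed.
Exception (b): a current Class E Approval is held; the reportable unit count is 76, under the 82 limit — every condition holds. But: (g) operates against (b): a current Annual Notice is held. (b) is therefore removed.
Exception (c) fails — the seller operates through a limited company.
Exception (d) does not apply: aggregate throughput is 5,250 units, not less than 4,860 units.
All of (e)'s requirements are met (the number of selling days per month is 3, below the 4 limit; a current Tier A Clearance is held; gross monthly sales are $1,350, less than the $1,360 limit). Considering the limiting provisions: (j) is engaged (some sales are to a restaurant for resale), but is itself disapplied by (k): (k) operates against (j): the qualifying period is 10 days, below the 15 days limit. (l) would limit (k) — a current Standing Registration is held — but (m) sets (l) aside: (m) operates against (l): assessed value is $214,000, meeting the $200,000 threshold. (n) applies (the compliance score is 29 points, less than the 35 points limit), but is displaced by (o): (o) operates against (n): the coverage ratio is 60%, meeting the 60% threshold. (p), which would lift (o), is not engaged — the baseline figure is 559, short of 598. So (e) applies.

No — exception (e) applies; Felix is not required to hold a food-handler permit.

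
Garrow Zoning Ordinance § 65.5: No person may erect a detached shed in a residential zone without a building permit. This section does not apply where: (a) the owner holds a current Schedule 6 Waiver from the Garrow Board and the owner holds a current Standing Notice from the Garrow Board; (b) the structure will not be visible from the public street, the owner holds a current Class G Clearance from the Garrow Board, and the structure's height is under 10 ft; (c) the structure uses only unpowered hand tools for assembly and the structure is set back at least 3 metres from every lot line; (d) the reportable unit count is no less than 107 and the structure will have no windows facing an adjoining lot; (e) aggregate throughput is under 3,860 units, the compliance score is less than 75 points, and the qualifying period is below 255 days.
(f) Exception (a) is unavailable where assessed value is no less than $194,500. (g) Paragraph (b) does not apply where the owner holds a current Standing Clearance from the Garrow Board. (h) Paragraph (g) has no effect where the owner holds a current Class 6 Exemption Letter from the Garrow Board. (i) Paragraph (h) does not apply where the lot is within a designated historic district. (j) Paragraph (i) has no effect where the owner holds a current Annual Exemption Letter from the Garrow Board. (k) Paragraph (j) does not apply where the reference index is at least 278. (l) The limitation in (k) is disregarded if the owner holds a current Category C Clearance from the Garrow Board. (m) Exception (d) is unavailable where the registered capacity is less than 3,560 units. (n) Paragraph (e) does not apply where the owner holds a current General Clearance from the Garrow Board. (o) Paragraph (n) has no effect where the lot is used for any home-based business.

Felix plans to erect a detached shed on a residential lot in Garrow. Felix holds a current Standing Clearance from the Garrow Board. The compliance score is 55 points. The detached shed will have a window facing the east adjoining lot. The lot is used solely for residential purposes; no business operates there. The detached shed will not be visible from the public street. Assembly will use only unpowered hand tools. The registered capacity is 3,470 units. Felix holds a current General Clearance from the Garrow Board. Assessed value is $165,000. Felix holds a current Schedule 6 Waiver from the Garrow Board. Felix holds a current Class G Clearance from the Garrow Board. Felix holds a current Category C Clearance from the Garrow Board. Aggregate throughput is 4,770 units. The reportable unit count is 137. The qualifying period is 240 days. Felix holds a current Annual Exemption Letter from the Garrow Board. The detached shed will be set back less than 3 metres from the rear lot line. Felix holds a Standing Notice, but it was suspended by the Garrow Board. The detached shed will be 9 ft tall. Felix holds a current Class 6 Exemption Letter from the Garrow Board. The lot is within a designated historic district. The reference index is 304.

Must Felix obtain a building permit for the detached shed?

Exception (a) fails — there is no Standing Notice in force.
Exception (b): the structure will not be visible from the street; a current Class G Clearance is held; the structure's height is 9 ft, under the 10 ft limit — every condition holds. Considering the limiting provisions: (g) is engaged (a current Standing Clearance is held), but yields to (h): (h) operates against (g): a current Class 6 Exemption Letter is held. (i) is engaged (the lot is in a historic district), but yields to (j): (j) operates against (i): a current Annual Exemption Letter is held. (k) would limit (j) — the reference index is 304, meeting the 278 threshold — but (l) sets (k) aside: (l) applies — a current Category C Clearance is held. So (b) applies.
Exception (c) does not apply: the rear setback is under 3 m.
Exception (d) does not apply: a window faces an adjoining lot.
Exception (e) does not apply: aggregate throughput is 4,770 units, not under 3,860 units.

No — exception (b) applies; Felix does not need a building permit.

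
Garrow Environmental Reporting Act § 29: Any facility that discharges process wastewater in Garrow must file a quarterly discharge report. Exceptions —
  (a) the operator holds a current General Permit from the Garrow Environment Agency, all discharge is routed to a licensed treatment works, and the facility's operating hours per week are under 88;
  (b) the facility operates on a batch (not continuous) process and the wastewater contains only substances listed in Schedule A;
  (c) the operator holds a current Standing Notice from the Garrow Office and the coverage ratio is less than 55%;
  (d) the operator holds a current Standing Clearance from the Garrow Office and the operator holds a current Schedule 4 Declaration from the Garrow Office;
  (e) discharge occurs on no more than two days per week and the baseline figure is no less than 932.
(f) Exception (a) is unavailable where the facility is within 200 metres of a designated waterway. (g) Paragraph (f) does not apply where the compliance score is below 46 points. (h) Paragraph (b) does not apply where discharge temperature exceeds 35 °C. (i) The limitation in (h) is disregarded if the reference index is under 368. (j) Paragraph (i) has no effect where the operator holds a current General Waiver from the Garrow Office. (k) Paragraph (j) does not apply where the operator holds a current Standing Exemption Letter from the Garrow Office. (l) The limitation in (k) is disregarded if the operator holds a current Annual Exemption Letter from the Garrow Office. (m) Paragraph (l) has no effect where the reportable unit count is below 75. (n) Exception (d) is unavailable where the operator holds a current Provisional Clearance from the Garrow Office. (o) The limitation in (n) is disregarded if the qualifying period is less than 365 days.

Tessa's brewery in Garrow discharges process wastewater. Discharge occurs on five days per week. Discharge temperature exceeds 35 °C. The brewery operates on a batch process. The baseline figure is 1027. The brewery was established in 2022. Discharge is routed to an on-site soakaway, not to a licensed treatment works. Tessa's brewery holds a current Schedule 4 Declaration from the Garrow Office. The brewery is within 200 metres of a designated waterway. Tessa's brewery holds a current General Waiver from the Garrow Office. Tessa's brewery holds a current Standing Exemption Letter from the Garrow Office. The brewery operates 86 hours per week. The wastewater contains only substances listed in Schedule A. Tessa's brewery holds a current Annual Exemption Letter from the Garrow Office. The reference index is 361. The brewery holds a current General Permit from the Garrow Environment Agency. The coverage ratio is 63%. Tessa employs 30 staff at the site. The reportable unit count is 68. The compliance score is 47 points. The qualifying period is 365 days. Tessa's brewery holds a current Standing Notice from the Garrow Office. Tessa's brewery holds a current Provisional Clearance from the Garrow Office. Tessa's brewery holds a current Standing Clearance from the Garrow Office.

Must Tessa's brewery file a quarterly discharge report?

No — exception (b) applies; Tessa's brewery is not required to file a quarterly discharge report.

Exception (a) requires that all discharge is routed to a licensed treatment works; but discharge is not routed to a licensed treatment works, so (a) is unavailable.
Exception (b) is satisfied on its face — the facility operates on a batch process; the wastewater is Schedule-A-only. Applying paragraphs (h)–(m): (h) would limit (b) — discharge temperature exceeds 35 °C — but (i) sets (h) aside: (i) is triggered — the reference index is 361, under the 368 limit. (j) would limit (i) — a current General Waiver is held — but (k) sets (j) aside: (k) applies — a current Standing Exemption Letter is held. (l) would limit (k) — a current Annual Exemption Letter is held — but (m) sets (l) aside: (m) is engaged — the reportable unit count is 68, below the 75 limit. Exception (b) stands.
Exception (c) fails — the coverage ratio is 63%, not less than 55%.
Exception (d): a current Standing Clearance is held; a current Schedule 4 Declaration is held — every condition holds. Turning to paragraphs (n)–(o): (n) is engaged — a current Provisional Clearance is held. (o) is inapplicable (the qualifying period is 365 days, not less than 365 days), so (n) stands. (d) is therefore removed.
Exception (e) does not apply: discharge occurs on five days per week.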